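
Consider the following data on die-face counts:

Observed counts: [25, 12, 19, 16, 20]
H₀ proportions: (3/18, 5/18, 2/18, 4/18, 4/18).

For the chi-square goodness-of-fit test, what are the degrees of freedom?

df = k − 1 = 5 − 1 = 4

degrees of freedom = 4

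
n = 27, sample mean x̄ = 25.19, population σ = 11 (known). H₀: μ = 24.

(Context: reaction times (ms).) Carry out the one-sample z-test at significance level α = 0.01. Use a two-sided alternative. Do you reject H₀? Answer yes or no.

reject H₀: no

SE = σ/√n = 11/√27 = 2.1170
z = (x̄−μ₀)/SE = (25.19−24)/2.1170 = 0.5621
p-value (two-sided) = 0.57403
At α=0.01: p ≥ α → fail to reject H₀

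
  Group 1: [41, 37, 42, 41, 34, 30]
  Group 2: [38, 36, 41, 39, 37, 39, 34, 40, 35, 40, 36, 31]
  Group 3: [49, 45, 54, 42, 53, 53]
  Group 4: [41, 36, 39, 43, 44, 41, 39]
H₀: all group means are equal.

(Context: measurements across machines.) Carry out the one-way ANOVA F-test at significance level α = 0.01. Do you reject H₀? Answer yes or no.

reject H₀: yes

Group means [37.50, 37.17, 49.33, 40.43], grand mean 40.323
SSB = Σnᵢ(x̄ᵢ−x̄)² = 654.560; SSW = ΣΣ(x−x̄ᵢ)² = 372.214
MSB = 654.560/3 = 218.1866; MSW = 372.214/27 = 13.7857
F = MSB/MSW = 15.8270
df = (3, 27)
p-value (upper-tail) = 0.00000
At α=0.01: p < α → reject H₀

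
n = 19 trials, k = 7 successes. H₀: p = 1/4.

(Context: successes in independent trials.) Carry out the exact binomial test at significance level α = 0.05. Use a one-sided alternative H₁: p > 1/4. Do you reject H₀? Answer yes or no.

reject H₀: no

Exact binomial: n=19, k=7, p₀=1/4=0.2500
P(X≥7) from Σ C(n,i)·p₀^i·(1−p₀)^(n−i)
p-value (one-sided, H₁ greater) = 0.17488
At α=0.05: p ≥ α → fail to reject H₀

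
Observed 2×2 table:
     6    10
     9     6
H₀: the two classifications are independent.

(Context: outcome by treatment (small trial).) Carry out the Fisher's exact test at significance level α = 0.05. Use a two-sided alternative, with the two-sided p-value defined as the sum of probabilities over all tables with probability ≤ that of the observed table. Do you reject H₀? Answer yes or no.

reject H₀: no

Margins: r₁=16, r₂=15, c₁=15, c₂=16, n=31
p_obs = C(16,6)·C(15,9)/C(31,15); sum pmf over tables with pmf ≤ p_obs
p-value (two-sided) = 0.28897
At α=0.05: p ≥ α → fail to reject H₀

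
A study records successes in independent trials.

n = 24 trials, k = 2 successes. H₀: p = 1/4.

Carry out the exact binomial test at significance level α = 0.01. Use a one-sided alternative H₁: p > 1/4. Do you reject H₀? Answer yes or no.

Exact binomial: n=24, k=2, p₀=1/4=0.2500
P(X≥2) from Σ C(n,i)·p₀^i·(1−p₀)^(n−i)
p-value (one-sided, H₁ greater) = 0.99097
At α=0.01: p ≥ α → fail to reject H₀

reject H₀: no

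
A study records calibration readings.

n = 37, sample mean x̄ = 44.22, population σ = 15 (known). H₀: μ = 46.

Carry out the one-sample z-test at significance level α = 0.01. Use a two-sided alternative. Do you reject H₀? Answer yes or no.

reject H₀: no

SE = σ/√n = 15/√37 = 2.4660
z = (x̄−μ₀)/SE = (44.22−46)/2.4660 = -0.7218
p-value (two-sided) = 0.47040
At α=0.01: p ≥ α → fail to reject H₀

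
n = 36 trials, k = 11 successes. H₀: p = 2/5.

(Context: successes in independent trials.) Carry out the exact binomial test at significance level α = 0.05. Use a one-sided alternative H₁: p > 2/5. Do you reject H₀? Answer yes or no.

Exact binomial: n=36, k=11, p₀=2/5=0.4000
P(X≥11) from Σ C(n,i)·p₀^i·(1−p₀)^(n−i)
p-value (one-sided, H₁ greater) = 0.90964
At α=0.05: p ≥ α → fail to reject H₀

reject H₀: no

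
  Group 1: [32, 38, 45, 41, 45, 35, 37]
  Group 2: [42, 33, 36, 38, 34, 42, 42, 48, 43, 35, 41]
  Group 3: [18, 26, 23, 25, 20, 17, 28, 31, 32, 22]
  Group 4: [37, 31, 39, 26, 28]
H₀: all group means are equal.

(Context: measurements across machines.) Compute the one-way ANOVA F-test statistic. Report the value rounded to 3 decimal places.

test statistic = 19.657

Group means [39.00, 39.45, 24.20, 32.20], grand mean 33.636
SSB = Σnᵢ(x̄ᵢ−x̄)² = 1474.509; SSW = ΣΣ(x−x̄ᵢ)² = 725.127
MSB = 1474.509/3 = 491.5030; MSW = 725.127/29 = 25.0044
F = MSB/MSW = 19.6567
df = (3, 29)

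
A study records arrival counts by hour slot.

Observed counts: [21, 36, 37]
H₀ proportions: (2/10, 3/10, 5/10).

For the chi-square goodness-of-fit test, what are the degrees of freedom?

df = k − 1 = 3 − 1 = 2

degrees of freedom = 2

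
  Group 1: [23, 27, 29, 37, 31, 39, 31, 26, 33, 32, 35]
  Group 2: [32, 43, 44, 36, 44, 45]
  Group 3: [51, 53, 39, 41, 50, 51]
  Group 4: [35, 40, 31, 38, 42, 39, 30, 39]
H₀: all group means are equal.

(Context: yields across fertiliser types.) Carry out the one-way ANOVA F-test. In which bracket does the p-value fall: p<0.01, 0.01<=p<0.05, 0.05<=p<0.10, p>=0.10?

p-value bracket: p<0.01

Group means [31.18, 40.67, 47.50, 36.75], grand mean 37.613
SSB = Σnᵢ(x̄ᵢ−x̄)² = 1103.385; SSW = ΣΣ(x−x̄ᵢ)² = 679.970
MSB = 1103.385/3 = 367.7950; MSW = 679.970/27 = 25.1841
F = MSB/MSW = 14.6043
df = (3, 27)
p-value (upper-tail) = 0.00001
→ bracket: p<0.01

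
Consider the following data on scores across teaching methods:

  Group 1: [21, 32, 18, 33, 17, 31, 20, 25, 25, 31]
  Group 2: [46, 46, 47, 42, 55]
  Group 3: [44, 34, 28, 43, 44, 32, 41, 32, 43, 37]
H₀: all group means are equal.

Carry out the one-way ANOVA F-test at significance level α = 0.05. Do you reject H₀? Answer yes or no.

Group means [25.30, 47.20, 37.80], grand mean 34.680
SSB = Σnᵢ(x̄ᵢ−x̄)² = 1760.940; SSW = ΣΣ(x−x̄ᵢ)² = 748.500
MSB = 1760.940/2 = 880.4700; MSW = 748.500/22 = 34.0227
F = MSB/MSW = 25.8789
df = (2, 22)
p-value (upper-tail) = 0.00000
At α=0.05: p < α → reject H₀

reject H₀: yes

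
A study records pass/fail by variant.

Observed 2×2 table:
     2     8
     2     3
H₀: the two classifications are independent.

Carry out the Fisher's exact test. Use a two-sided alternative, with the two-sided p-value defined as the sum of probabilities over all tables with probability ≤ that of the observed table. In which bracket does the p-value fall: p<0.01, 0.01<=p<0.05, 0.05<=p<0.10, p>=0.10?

Margins: r₁=10, r₂=5, c₁=4, c₂=11, n=15
p_obs = C(10,2)·C(5,2)/C(15,4); sum pmf over tables with pmf ≤ p_obs
p-value (two-sided) = 0.56044
→ bracket: p>=0.10

p-value bracket: p>=0.10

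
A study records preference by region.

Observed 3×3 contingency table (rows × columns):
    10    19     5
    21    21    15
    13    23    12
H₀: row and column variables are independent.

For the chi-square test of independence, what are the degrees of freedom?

df = (r−1)(c−1) = (3−1)·(3−1) = 4

degrees of freedom = 4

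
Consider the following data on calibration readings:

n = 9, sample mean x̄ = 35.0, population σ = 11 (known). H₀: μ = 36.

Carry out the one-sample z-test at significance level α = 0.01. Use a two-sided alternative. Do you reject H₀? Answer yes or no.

SE = σ/√n = 11/√9 = 3.6667
z = (x̄−μ₀)/SE = (35.0−36)/3.6667 = -0.2727
p-value (two-sided) = 0.78506
At α=0.01: p ≥ α → fail to reject H₀

reject H₀: no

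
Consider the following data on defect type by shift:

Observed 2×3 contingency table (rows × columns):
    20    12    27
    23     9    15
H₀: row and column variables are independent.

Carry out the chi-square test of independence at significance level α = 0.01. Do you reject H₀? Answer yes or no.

reject H₀: no

Row totals [59, 47], col totals [43, 21, 42], n=106
χ² = (20−23.93)²/23.93 + (12−11.69)²/11.69 + (27−23.38)²/23.38 + (23−19.07)²/19.07 + (9−9.31)²/9.31 + (15−18.62)²/18.62 = 2.7431
df = 2
p-value (upper-tail) = 0.25371
At α=0.01: p ≥ α → fail to reject H₀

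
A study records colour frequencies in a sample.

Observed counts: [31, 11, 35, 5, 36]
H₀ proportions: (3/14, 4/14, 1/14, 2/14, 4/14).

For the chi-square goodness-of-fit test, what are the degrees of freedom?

df = k − 1 = 5 − 1 = 4

degrees of freedom = 4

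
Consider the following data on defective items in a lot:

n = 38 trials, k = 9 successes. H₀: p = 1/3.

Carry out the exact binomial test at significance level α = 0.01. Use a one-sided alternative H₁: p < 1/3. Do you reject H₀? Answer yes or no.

reject H₀: no

Exact binomial: n=38, k=9, p₀=1/3=0.3333
P(X≤9) from Σ C(n,i)·p₀^i·(1−p₀)^(n−i)
p-value (one-sided, H₁ less) = 0.13688
At α=0.01: p ≥ α → fail to reject H₀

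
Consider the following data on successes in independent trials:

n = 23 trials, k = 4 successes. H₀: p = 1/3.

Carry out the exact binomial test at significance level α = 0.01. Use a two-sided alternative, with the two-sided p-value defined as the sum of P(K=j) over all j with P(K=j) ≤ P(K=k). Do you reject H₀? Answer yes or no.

reject H₀: no

Exact binomial: n=23, k=4, p₀=1/3=0.3333
P(X=j) = C(n,j)·p₀^j·(1−p₀)^(n−j); p = Σ P(X=j) over j with P(X=j) ≤ P(X=4)
p-value (two-sided) = 0.12384
At α=0.01: p ≥ α → fail to reject H₀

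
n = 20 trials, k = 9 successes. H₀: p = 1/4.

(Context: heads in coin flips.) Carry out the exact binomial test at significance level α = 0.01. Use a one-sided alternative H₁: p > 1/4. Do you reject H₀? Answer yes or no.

reject H₀: no

Exact binomial: n=20, k=9, p₀=1/4=0.2500
P(X≥9) from Σ C(n,i)·p₀^i·(1−p₀)^(n−i)
p-value (one-sided, H₁ greater) = 0.04093
At α=0.01: p ≥ α → fail to reject H₀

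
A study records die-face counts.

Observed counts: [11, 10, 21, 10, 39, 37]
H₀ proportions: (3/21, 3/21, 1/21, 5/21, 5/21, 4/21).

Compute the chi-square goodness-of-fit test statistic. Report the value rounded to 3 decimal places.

n = 128; E_i = n·p_i = [18.29, 18.29, 6.10, 30.48, 30.48, 24.38]
χ² = (11−18.29)²/18.29 + (10−18.29)²/18.29 + (21−6.10)²/6.10 + (10−30.48)²/30.48 + (39−30.48)²/30.48 + (37−24.38)²/24.38 = 65.7770
df = 5

test statistic = 65.777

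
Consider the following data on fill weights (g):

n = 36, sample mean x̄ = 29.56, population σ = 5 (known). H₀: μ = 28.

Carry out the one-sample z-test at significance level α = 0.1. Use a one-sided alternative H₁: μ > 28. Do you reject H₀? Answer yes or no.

reject H₀: yes

SE = σ/√n = 5/√36 = 0.8333
z = (x̄−μ₀)/SE = (29.56−28)/0.8333 = 1.8720
p-value (one-sided, H₁ greater) = 0.03060
At α=0.1: p < α → reject H₀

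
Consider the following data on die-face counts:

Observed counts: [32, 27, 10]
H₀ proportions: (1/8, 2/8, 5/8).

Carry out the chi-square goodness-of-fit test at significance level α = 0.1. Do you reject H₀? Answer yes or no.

n = 69; E_i = n·p_i = [8.62, 17.25, 43.12]
χ² = (32−8.62)²/8.62 + (27−17.25)²/17.25 + (10−43.12)²/43.12 = 94.3043
df = 2
p-value (upper-tail) = 0.00000
At α=0.1: p < α → reject H₀

reject H₀: yes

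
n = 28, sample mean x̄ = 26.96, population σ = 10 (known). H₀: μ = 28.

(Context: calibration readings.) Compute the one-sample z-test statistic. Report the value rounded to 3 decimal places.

SE = σ/√n = 10/√28 = 1.8898
z = (x̄−μ₀)/SE = (26.96−28)/1.8898 = -0.5503

test statistic = -0.550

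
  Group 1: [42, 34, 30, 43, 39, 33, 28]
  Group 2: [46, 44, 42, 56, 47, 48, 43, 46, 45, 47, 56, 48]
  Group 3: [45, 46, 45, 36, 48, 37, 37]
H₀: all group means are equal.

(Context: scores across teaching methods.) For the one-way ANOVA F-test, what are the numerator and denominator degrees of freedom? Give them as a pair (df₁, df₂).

degrees of freedom = [2, 23]

k = 3 groups, N = 26 total
df = (k−1, N−k) = (3−1, 26−3) = (2, 23)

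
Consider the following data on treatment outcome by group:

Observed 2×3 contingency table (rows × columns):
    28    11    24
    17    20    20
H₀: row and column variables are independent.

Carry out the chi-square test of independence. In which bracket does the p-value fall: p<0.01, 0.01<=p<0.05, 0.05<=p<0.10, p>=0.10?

p-value bracket: 0.05<=p<0.10

Row totals [63, 57], col totals [45, 31, 44], n=120
χ² = (28−23.62)²/23.62 + (11−16.27)²/16.27 + (24−23.10)²/23.10 + (17−21.38)²/21.38 + (20−14.72)²/14.72 + (20−20.90)²/20.90 = 5.3789
df = 2
p-value (upper-tail) = 0.06792
→ bracket: 0.05<=p<0.10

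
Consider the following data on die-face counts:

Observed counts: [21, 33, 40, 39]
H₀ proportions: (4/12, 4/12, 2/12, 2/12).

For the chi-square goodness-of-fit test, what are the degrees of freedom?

df = k − 1 = 4 − 1 = 3

degrees of freedom = 3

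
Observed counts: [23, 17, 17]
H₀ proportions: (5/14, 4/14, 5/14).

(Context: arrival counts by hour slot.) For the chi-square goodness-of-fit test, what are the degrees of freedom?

df = k − 1 = 3 − 1 = 2

degrees of freedom = 2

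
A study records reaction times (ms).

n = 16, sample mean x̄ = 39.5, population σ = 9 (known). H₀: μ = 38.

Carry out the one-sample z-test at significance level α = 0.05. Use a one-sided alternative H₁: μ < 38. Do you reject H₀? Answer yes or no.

SE = σ/√n = 9/√16 = 2.2500
z = (x̄−μ₀)/SE = (39.5−38)/2.2500 = 0.6667
p-value (one-sided, H₁ less) = 0.74751
At α=0.05: p ≥ α → fail to reject H₀

reject H₀: no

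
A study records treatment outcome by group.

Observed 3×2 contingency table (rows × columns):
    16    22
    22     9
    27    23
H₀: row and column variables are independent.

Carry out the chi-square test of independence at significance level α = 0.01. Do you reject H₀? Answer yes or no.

reject H₀: no

Row totals [38, 31, 50], col totals [65, 54], n=119
χ² = (16−20.76)²/20.76 + (22−17.24)²/17.24 + (22−16.93)²/16.93 + (9−14.07)²/14.07 + (27−27.31)²/27.31 + (23−22.69)²/22.69 = 5.7513
df = 2
p-value (upper-tail) = 0.05638
At α=0.01: p ≥ α → fail to reject H₀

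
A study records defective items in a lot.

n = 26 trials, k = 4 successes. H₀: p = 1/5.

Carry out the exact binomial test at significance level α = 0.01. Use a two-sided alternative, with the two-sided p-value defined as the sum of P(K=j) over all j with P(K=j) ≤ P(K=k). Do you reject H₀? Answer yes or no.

Exact binomial: n=26, k=4, p₀=1/5=0.2000
P(X=j) = C(n,j)·p₀^j·(1−p₀)^(n−j); p = Σ P(X=j) over j with P(X=j) ≤ P(X=4)
p-value (two-sided) = 0.80585
At α=0.01: p ≥ α → fail to reject H₀

reject H₀: no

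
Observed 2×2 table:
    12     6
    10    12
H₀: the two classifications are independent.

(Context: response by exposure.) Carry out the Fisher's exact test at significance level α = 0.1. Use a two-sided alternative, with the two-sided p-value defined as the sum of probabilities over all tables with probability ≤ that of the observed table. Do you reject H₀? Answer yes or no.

reject H₀: no

Margins: r₁=18, r₂=22, c₁=22, c₂=18, n=40
p_obs = C(18,12)·C(22,10)/C(40,22); sum pmf over tables with pmf ≤ p_obs
p-value (two-sided) = 0.21571
At α=0.1: p ≥ α → fail to reject H₀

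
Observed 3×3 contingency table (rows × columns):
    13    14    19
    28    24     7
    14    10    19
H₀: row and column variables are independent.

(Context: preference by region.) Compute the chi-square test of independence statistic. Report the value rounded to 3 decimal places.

test statistic = 16.472

Row totals [46, 59, 43], col totals [55, 48, 45], n=148
χ² = (13−17.09)²/17.09 + (14−14.92)²/14.92 + (19−13.99)²/13.99 + (28−21.93)²/21.93 + (24−19.14)²/19.14 + (7−17.94)²/17.94 + (14−15.98)²/15.98 + (10−13.95)²/13.95 + (19−13.07)²/13.07 = 16.4722
df = 4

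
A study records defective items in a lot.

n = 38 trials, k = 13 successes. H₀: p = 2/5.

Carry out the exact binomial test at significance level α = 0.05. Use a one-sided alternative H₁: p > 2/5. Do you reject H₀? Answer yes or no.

reject H₀: no

Exact binomial: n=38, k=13, p₀=2/5=0.4000
P(X≥13) from Σ C(n,i)·p₀^i·(1−p₀)^(n−i)
p-value (one-sided, H₁ greater) = 0.81363
At α=0.05: p ≥ α → fail to reject H₀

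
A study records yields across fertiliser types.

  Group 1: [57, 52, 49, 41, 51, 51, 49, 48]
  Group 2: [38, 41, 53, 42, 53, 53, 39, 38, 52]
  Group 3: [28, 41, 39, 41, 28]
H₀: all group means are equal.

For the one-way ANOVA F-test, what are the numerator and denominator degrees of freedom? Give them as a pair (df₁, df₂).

k = 3 groups, N = 22 total
df = (k−1, N−k) = (3−1, 22−3) = (2, 19)

degrees of freedom = [2, 19]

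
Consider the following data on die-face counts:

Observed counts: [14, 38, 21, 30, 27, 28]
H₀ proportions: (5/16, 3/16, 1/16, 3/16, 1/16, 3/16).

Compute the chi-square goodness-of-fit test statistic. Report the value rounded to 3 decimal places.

test statistic = 70.037

n = 158; E_i = n·p_i = [49.38, 29.62, 9.88, 29.62, 9.88, 29.62]
χ² = (14−49.38)²/49.38 + (38−29.62)²/29.62 + (21−9.88)²/9.88 + (30−29.62)²/29.62 + (27−9.88)²/9.88 + (28−29.62)²/29.62 = 70.0371
df = 5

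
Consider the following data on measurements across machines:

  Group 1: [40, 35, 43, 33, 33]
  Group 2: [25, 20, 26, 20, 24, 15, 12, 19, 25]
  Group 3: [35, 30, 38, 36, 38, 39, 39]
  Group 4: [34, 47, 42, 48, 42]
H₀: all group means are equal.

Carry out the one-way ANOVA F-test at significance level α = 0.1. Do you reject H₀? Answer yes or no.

Group means [36.80, 20.67, 36.43, 42.60], grand mean 32.231
SSB = Σnᵢ(x̄ᵢ−x̄)² = 1968.901; SSW = ΣΣ(x−x̄ᵢ)² = 453.714
MSB = 1968.901/3 = 656.3004; MSW = 453.714/22 = 20.6234
F = MSB/MSW = 31.8231
df = (3, 22)
p-value (upper-tail) = 0.00000
At α=0.1: p < α → reject H₀

reject H₀: yes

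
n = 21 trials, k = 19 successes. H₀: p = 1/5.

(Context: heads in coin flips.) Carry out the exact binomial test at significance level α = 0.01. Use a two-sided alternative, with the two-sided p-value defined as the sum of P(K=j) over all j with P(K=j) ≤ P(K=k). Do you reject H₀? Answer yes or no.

reject H₀: yes

Exact binomial: n=21, k=19, p₀=1/5=0.2000
P(X=j) = C(n,j)·p₀^j·(1−p₀)^(n−j); p = Σ P(X=j) over j with P(X=j) ≤ P(X=19)
p-value (two-sided) = 0.00000
At α=0.01: p < α → reject H₀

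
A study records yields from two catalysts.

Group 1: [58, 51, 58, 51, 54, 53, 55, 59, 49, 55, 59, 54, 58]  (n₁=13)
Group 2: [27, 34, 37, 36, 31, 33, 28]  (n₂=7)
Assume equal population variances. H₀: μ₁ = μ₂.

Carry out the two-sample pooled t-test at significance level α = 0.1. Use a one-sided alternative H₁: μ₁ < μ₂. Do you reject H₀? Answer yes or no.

x̄₁=54.923, s₁=3.328, n₁=13
x̄₂=32.286, s₂=3.817, n₂=7
s_p² = [12·3.328² + 6·3.817²]/18 = 12.2418
SE = √(s_p²·(1/13+1/7)) = 1.6403
t = (54.923−32.286)/1.6403 = 13.8010
df = 18
p-value (one-sided, H₁ less) = 1.00000
At α=0.1: p ≥ α → fail to reject H₀

reject H₀: no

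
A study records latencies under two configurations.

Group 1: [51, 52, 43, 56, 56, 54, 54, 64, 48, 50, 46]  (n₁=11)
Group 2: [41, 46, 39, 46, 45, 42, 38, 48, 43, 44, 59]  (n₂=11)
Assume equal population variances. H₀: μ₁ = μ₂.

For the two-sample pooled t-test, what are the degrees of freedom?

degrees of freedom = 20

df = n₁ + n₂ − 2 = 11 + 11 − 2 = 20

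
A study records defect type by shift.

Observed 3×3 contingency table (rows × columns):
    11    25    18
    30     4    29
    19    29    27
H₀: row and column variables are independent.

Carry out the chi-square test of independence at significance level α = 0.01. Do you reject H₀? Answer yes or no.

reject H₀: yes

Row totals [54, 63, 75], col totals [60, 58, 74], n=192
χ² = (11−16.88)²/16.88 + (25−16.31)²/16.31 + (18−20.81)²/20.81 + (30−19.69)²/19.69 + (4−19.03)²/19.03 + (29−24.28)²/24.28 + (19−23.44)²/23.44 + (29−22.66)²/22.66 + (27−28.91)²/28.91 = 27.9850
df = 4
p-value (upper-tail) = 0.00001
At α=0.01: p < α → reject H₀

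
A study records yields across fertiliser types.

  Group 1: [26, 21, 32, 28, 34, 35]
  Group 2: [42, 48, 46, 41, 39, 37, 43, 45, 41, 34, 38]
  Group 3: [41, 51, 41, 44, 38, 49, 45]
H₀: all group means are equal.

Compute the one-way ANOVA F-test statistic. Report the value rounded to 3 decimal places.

test statistic = 18.956

Group means [29.33, 41.27, 44.14], grand mean 39.125
SSB = Σnᵢ(x̄ᵢ−x̄)² = 802.253; SSW = ΣΣ(x−x̄ᵢ)² = 444.372
MSB = 802.253/2 = 401.1264; MSW = 444.372/21 = 21.1606
F = MSB/MSW = 18.9563
df = (2, 21)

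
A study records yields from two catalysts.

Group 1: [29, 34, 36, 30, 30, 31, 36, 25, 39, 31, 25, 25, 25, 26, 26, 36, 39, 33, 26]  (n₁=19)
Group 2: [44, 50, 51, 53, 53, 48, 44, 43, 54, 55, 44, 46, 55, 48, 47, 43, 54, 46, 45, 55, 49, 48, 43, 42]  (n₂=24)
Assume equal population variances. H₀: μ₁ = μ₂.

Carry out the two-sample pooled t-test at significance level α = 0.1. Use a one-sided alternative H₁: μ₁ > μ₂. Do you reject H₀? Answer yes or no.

reject H₀: no

x̄₁=30.632, s₁=4.935, n₁=19
x̄₂=48.333, s₂=4.459, n₂=24
s_p² = [18·4.935² + 23·4.459²]/41 = 21.8477
SE = √(s_p²·(1/19+1/24)) = 1.4353
t = (30.632−48.333)/1.4353 = -12.3328
df = 41
p-value (one-sided, H₁ greater) = 1.00000
At α=0.1: p ≥ α → fail to reject H₀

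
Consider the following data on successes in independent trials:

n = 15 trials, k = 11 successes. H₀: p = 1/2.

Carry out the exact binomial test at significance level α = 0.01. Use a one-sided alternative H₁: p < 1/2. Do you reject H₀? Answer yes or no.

reject H₀: no

Exact binomial: n=15, k=11, p₀=1/2=0.5000
P(X≤11) from Σ C(n,i)·p₀^i·(1−p₀)^(n−i)
p-value (one-sided, H₁ less) = 0.98242
At α=0.01: p ≥ α → fail to reject H₀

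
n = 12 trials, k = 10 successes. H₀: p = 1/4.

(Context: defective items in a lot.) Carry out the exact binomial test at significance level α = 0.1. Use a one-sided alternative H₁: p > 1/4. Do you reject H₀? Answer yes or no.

Exact binomial: n=12, k=10, p₀=1/4=0.2500
P(X≥10) from Σ C(n,i)·p₀^i·(1−p₀)^(n−i)
p-value (one-sided, H₁ greater) = 0.00004
At α=0.1: p < α → reject H₀

reject H₀: yes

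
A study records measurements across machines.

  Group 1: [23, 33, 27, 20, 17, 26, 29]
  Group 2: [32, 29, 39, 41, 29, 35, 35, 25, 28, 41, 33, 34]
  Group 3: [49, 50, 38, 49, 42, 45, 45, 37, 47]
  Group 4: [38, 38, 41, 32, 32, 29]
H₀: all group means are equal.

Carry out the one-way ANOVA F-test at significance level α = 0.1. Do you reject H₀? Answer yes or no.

Group means [25.00, 33.42, 44.67, 35.00], grand mean 34.941
SSB = Σnᵢ(x̄ᵢ−x̄)² = 1570.966; SSW = ΣΣ(x−x̄ᵢ)² = 760.917
MSB = 1570.966/3 = 523.6552; MSW = 760.917/30 = 25.3639
F = MSB/MSW = 20.6457
df = (3, 30)
p-value (upper-tail) = 0.00000
At α=0.1: p < α → reject H₀

reject H₀: yes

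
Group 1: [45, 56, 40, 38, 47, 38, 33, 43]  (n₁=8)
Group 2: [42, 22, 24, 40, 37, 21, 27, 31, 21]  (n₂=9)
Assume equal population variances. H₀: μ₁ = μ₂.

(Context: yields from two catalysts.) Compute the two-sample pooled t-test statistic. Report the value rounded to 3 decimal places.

x̄₁=42.500, s₁=7.031, n₁=8
x̄₂=29.444, s₂=8.383, n₂=9
s_p² = [7·7.031² + 8·8.383²]/15 = 60.5481
SE = √(s_p²·(1/8+1/9)) = 3.7810
t = (42.500−29.444)/3.7810 = 3.4529
df = 15

test statistic = 3.453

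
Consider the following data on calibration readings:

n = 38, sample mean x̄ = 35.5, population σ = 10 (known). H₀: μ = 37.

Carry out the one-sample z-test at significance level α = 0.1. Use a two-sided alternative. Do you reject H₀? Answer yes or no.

reject H₀: no

SE = σ/√n = 10/√38 = 1.6222
z = (x̄−μ₀)/SE = (35.5−37)/1.6222 = -0.9247
p-value (two-sided) = 0.35514
At α=0.1: p ≥ α → fail to reject H₀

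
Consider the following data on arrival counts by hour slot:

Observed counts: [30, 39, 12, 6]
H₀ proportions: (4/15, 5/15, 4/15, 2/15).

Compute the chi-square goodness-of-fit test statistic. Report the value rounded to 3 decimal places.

test statistic = 13.552

n = 87; E_i = n·p_i = [23.20, 29.00, 23.20, 11.60]
χ² = (30−23.20)²/23.20 + (39−29.00)²/29.00 + (12−23.20)²/23.20 + (6−11.60)²/11.60 = 13.5517
df = 3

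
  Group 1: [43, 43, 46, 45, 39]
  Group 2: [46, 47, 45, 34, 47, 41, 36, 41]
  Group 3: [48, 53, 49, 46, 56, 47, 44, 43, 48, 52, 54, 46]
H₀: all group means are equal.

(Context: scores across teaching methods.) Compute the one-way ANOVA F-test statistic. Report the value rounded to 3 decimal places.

Group means [43.20, 42.12, 48.83], grand mean 45.560
SSB = Σnᵢ(x̄ᵢ−x̄)² = 250.818; SSW = ΣΣ(x−x̄ᵢ)² = 389.342
MSB = 250.818/2 = 125.4092; MSW = 389.342/22 = 17.6973
F = MSB/MSW = 7.0863
df = (2, 22)

test statistic = 7.086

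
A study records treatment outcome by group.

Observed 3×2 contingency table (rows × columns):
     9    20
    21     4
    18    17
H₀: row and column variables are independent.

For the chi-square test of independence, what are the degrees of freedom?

df = (r−1)(c−1) = (3−1)·(2−1) = 2

degrees of freedom = 2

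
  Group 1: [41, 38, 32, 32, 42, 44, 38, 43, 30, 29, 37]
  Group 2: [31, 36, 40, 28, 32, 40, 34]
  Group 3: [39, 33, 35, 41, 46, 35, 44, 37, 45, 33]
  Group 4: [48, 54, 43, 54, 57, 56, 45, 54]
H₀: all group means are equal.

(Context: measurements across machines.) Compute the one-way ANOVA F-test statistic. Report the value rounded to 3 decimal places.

test statistic = 17.574

Group means [36.91, 34.43, 38.80, 51.38], grand mean 40.167
SSB = Σnᵢ(x̄ᵢ−x̄)² = 1370.902; SSW = ΣΣ(x−x̄ᵢ)² = 832.098
MSB = 1370.902/3 = 456.9672; MSW = 832.098/32 = 26.0031
F = MSB/MSW = 17.5736
df = (3, 32)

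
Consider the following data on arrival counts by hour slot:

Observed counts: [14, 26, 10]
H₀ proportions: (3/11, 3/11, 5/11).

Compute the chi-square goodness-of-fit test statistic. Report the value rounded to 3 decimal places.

n = 50; E_i = n·p_i = [13.64, 13.64, 22.73]
χ² = (14−13.64)²/13.64 + (26−13.64)²/13.64 + (10−22.73)²/22.73 = 18.3467
df = 2

test statistic = 18.347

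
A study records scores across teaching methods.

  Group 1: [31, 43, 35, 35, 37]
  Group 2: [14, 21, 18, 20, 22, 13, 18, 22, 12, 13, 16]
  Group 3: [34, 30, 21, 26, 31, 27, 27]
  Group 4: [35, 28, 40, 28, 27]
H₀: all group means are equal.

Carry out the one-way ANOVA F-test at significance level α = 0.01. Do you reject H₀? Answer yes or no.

reject H₀: yes

Group means [36.20, 17.18, 28.00, 31.60], grand mean 25.857
SSB = Σnᵢ(x̄ᵢ−x̄)² = 1559.792; SSW = ΣΣ(x−x̄ᵢ)² = 453.636
MSB = 1559.792/3 = 519.9307; MSW = 453.636/24 = 18.9015
F = MSB/MSW = 27.5074
df = (3, 24)
p-value (upper-tail) = 0.00000
At α=0.01: p < α → reject H₀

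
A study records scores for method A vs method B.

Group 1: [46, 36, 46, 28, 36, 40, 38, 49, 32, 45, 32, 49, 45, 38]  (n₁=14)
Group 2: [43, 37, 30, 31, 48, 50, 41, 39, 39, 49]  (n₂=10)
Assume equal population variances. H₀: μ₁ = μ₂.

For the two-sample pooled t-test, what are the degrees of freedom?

degrees of freedom = 22

df = n₁ + n₂ − 2 = 14 + 10 − 2 = 22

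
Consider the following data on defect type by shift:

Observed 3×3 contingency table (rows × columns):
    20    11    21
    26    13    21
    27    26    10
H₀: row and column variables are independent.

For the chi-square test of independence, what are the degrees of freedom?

df = (r−1)(c−1) = (3−1)·(3−1) = 4

degrees of freedom = 4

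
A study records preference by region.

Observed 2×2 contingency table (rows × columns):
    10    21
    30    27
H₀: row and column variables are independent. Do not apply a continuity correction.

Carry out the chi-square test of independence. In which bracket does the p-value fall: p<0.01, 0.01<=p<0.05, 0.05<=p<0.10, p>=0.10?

p-value bracket: 0.05<=p<0.10

Row totals [31, 57], col totals [40, 48], n=88
χ² = (10−14.09)²/14.09 + (21−16.91)²/16.91 + (30−25.91)²/25.91 + (27−31.09)²/31.09 = 3.3616
df = 1
p-value (upper-tail) = 0.06673
→ bracket: 0.05<=p<0.10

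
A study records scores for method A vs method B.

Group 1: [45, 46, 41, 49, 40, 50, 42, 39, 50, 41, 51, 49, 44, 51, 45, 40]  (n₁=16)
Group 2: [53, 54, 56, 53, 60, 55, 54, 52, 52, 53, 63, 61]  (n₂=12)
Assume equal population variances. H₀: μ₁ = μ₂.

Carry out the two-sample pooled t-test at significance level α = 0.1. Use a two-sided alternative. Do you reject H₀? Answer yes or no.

reject H₀: yes

x̄₁=45.188, s₁=4.339, n₁=16
x̄₂=55.500, s₂=3.754, n₂=12
s_p² = [15·4.339² + 11·3.754²]/26 = 16.8245
SE = √(s_p²·(1/16+1/12)) = 1.5664
t = (45.188−55.500)/1.5664 = -6.5836
df = 26
p-value (two-sided) = 0.00000
At α=0.1: p < α → reject H₀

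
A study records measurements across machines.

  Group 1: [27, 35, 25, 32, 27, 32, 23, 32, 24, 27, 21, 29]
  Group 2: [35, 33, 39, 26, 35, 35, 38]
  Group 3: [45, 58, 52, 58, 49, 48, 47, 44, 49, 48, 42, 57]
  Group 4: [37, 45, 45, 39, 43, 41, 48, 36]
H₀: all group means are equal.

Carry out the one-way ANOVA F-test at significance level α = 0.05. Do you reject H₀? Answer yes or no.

reject H₀: yes

Group means [27.83, 34.43, 49.75, 41.75], grand mean 38.615
SSB = Σnᵢ(x̄ᵢ−x̄)² = 3084.100; SSW = ΣΣ(x−x̄ᵢ)² = 757.131
MSB = 3084.100/3 = 1028.0333; MSW = 757.131/35 = 21.6323
F = MSB/MSW = 47.5230
df = (3, 35)
p-value (upper-tail) = 0.00000
At α=0.05: p < α → reject H₀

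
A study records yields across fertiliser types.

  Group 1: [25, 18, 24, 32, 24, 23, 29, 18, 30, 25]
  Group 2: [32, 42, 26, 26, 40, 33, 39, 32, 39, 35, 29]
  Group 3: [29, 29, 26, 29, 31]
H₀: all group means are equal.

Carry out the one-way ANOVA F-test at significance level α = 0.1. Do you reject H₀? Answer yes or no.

Group means [24.80, 33.91, 28.80], grand mean 29.423
SSB = Σnᵢ(x̄ᵢ−x̄)² = 437.037; SSW = ΣΣ(x−x̄ᵢ)² = 519.309
MSB = 437.037/2 = 218.5185; MSW = 519.309/23 = 22.5787
F = MSB/MSW = 9.6781
df = (2, 23)
p-value (upper-tail) = 0.00089
At α=0.1: p < α → reject H₀

reject H₀: yes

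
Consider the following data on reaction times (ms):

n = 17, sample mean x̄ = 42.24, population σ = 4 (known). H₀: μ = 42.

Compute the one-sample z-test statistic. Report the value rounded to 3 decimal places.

SE = σ/√n = 4/√17 = 0.9701
z = (x̄−μ₀)/SE = (42.24−42)/0.9701 = 0.2474

test statistic = 0.247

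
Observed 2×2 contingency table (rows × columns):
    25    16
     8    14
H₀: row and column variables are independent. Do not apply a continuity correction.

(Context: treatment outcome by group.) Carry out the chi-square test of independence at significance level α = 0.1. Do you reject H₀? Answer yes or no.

reject H₀: yes

Row totals [41, 22], col totals [33, 30], n=63
χ² = (25−21.48)²/21.48 + (16−19.52)²/19.52 + (8−11.52)²/11.52 + (14−10.48)²/10.48 = 3.4770
df = 1
p-value (upper-tail) = 0.06223
At α=0.1: p < α → reject H₀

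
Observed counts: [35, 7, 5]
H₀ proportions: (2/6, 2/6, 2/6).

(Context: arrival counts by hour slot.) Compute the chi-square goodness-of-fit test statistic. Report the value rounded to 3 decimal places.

n = 47; E_i = n·p_i = [15.67, 15.67, 15.67]
χ² = (35−15.67)²/15.67 + (7−15.67)²/15.67 + (5−15.67)²/15.67 = 35.9149
df = 2

test statistic = 35.915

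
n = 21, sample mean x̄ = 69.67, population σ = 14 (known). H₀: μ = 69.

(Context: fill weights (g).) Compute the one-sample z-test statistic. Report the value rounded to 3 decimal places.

SE = σ/√n = 14/√21 = 3.0551
z = (x̄−μ₀)/SE = (69.67−69)/3.0551 = 0.2193

test statistic = 0.219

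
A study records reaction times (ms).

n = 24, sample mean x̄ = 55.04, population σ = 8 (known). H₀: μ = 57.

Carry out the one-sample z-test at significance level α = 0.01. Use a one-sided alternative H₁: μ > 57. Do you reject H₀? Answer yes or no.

SE = σ/√n = 8/√24 = 1.6330
z = (x̄−μ₀)/SE = (55.04−57)/1.6330 = -1.2002
p-value (one-sided, H₁ greater) = 0.88498
At α=0.01: p ≥ α → fail to reject H₀

reject H₀: no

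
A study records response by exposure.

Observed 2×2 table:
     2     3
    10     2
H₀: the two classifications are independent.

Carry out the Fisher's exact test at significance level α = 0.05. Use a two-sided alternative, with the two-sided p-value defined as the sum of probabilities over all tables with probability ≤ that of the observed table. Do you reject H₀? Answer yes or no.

Margins: r₁=5, r₂=12, c₁=12, c₂=5, n=17
p_obs = C(5,2)·C(12,10)/C(17,12); sum pmf over tables with pmf ≤ p_obs
p-value (two-sided) = 0.11652
At α=0.05: p ≥ α → fail to reject H₀

reject H₀: no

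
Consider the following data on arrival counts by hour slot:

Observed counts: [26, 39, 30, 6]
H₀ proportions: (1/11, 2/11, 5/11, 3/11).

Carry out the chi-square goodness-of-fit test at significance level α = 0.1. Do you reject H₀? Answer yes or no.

reject H₀: yes

n = 101; E_i = n·p_i = [9.18, 18.36, 45.91, 27.55]
χ² = (26−9.18)²/9.18 + (39−18.36)²/18.36 + (30−45.91)²/45.91 + (6−27.55)²/27.55 = 76.3614
df = 3
p-value (upper-tail) = 0.00000
At α=0.1: p < α → reject H₀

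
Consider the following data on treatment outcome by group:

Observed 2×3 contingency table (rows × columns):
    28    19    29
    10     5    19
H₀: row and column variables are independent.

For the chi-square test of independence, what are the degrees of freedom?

df = (r−1)(c−1) = (2−1)·(3−1) = 2

degrees of freedom = 2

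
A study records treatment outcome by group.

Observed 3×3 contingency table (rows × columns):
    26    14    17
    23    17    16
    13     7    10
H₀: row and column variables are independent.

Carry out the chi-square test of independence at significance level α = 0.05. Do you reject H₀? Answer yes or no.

Row totals [57, 56, 30], col totals [62, 38, 43], n=143
χ² = (26−24.71)²/24.71 + (14−15.15)²/15.15 + (17−17.14)²/17.14 + (23−24.28)²/24.28 + (17−14.88)²/14.88 + (16−16.84)²/16.84 + (13−13.01)²/13.01 + (7−7.97)²/7.97 + (10−9.02)²/9.02 = 0.7907
df = 4
p-value (upper-tail) = 0.93969
At α=0.05: p ≥ α → fail to reject H₀

reject H₀: no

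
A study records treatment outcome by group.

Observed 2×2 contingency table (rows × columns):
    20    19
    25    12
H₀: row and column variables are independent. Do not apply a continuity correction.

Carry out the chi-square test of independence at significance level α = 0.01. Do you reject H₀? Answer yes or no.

Row totals [39, 37], col totals [45, 31], n=76
χ² = (20−23.09)²/23.09 + (19−15.91)²/15.91 + (25−21.91)²/21.91 + (12−15.09)²/15.09 = 2.0850
df = 1
p-value (upper-tail) = 0.14875
At α=0.01: p ≥ α → fail to reject H₀

reject H₀: no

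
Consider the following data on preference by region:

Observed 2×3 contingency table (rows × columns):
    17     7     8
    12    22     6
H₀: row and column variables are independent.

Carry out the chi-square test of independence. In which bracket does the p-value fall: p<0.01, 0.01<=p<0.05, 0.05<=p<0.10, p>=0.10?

Row totals [32, 40], col totals [29, 29, 14], n=72
χ² = (17−12.89)²/12.89 + (7−12.89)²/12.89 + (8−6.22)²/6.22 + (12−16.11)²/16.11 + (22−16.11)²/16.11 + (6−7.78)²/7.78 = 8.1177
df = 2
p-value (upper-tail) = 0.01727
→ bracket: 0.01<=p<0.05

p-value bracket: 0.01<=p<0.05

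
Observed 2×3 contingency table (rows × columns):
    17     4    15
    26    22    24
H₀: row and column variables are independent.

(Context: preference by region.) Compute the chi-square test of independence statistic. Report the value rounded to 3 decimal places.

Row totals [36, 72], col totals [43, 26, 39], n=108
χ² = (17−14.33)²/14.33 + (4−8.67)²/8.67 + (15−13.00)²/13.00 + (26−28.67)²/28.67 + (22−17.33)²/17.33 + (24−26.00)²/26.00 = 4.9750
df = 2

test statistic = 4.975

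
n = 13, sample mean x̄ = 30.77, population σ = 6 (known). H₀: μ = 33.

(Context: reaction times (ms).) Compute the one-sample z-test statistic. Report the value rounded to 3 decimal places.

test statistic = -1.340

SE = σ/√n = 6/√13 = 1.6641
z = (x̄−μ₀)/SE = (30.77−33)/1.6641 = -1.3401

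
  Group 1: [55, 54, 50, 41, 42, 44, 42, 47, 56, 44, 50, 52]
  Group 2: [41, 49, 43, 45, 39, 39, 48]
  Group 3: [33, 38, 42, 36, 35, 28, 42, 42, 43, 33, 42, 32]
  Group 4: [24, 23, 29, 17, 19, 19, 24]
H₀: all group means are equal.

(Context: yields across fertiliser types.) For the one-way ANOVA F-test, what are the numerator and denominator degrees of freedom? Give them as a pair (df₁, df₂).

degrees of freedom = [3, 34]

k = 4 groups, N = 38 total
df = (k−1, N−k) = (4−1, 38−4) = (3, 34)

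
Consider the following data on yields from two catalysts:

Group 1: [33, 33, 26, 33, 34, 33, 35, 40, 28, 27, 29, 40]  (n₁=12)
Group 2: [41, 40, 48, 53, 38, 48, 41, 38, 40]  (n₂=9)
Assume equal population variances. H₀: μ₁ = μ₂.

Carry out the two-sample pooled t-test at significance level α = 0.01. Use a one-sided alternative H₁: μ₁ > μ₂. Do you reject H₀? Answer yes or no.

reject H₀: no

x̄₁=32.583, s₁=4.542, n₁=12
x̄₂=43.000, s₂=5.315, n₂=9
s_p² = [11·4.542² + 8·5.315²]/19 = 23.8377
SE = √(s_p²·(1/12+1/9)) = 2.1529
t = (32.583−43.000)/2.1529 = -4.8384
df = 19
p-value (one-sided, H₁ greater) = 0.99994
At α=0.01: p ≥ α → fail to reject H₀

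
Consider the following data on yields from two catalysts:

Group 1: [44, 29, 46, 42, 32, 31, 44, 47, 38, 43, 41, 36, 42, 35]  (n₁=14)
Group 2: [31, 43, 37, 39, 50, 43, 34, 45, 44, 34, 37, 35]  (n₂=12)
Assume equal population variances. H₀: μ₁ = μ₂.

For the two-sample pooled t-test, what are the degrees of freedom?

df = n₁ + n₂ − 2 = 14 + 12 − 2 = 24

degrees of freedom = 24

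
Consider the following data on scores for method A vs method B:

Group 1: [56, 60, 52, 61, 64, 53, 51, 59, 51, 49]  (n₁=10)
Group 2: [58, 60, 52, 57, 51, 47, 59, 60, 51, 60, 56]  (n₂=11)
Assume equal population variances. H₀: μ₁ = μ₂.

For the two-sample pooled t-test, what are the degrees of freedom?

df = n₁ + n₂ − 2 = 10 + 11 − 2 = 19

degrees of freedom = 19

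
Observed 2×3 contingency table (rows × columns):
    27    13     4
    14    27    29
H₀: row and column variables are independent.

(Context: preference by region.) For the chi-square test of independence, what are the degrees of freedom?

degrees of freedom = 2

df = (r−1)(c−1) = (2−1)·(3−1) = 2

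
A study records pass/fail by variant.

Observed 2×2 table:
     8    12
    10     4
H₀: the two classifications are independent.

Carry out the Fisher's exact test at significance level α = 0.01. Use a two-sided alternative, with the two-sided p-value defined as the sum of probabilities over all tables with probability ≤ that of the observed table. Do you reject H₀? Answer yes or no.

Margins: r₁=20, r₂=14, c₁=18, c₂=16, n=34
p_obs = C(20,8)·C(14,10)/C(34,18); sum pmf over tables with pmf ≤ p_obs
p-value (two-sided) = 0.09209
At α=0.01: p ≥ α → fail to reject H₀

reject H₀: no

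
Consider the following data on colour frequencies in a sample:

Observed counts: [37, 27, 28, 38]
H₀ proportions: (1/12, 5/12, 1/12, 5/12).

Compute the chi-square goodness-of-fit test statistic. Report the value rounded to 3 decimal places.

test statistic = 108.855

n = 130; E_i = n·p_i = [10.83, 54.17, 10.83, 54.17]
χ² = (37−10.83)²/10.83 + (27−54.17)²/54.17 + (28−10.83)²/10.83 + (38−54.17)²/54.17 = 108.8554
df = 3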